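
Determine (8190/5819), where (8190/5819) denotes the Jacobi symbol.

-1

Reduce the numerator: 8190 ≡ 2371 (mod 5819), so (8190/5819) = (2371/5819).
Both 2371 ≡ 3 and 5819 ≡ 3 (mod 4), so reciprocity gives (2371/5819) = -(5819/2371). Reduce: 5819 ≡ 1077 (mod 2371). Now have -(1077/2371).
1077 ≡ 1 (mod 4), so quadratic reciprocity gives (1077/2371) = (2371/1077). Reduce: 2371 ≡ 217 (mod 1077). Now have -(217/1077).
217 ≡ 1 (mod 4), so quadratic reciprocity gives (217/1077) = (1077/217). Reduce: 1077 ≡ 209 (mod 217). Now have -(209/217).
209 ≡ 1 (mod 4), so quadratic reciprocity gives (209/217) = (217/209). Reduce: 217 ≡ 8 (mod 209). Now have -(8/209).
Factor out 2: 8 = 2^3. Since 209 ≡ 1 (mod 8), (2/209) = +1, and (2/209)^3 = +1. Now have -(1/209).
(1/209) = 1. Collecting the sign factors: -1.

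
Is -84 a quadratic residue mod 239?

yes

(-84|239)
  = (155|239)    [-84 ≡ 155 mod 239]
  = -(239|155)    [QR: both ≡ 3 mod 4, sign flips]
  = -(84|155)    [239 ≡ 84 mod 155]
  = -(21|155)    [155 ≡ 3 mod 8 ⇒ (2|155)^2 = +1]
  = -(155|21)    [QR: 21 ≡ 1 mod 4, sign kept]
  = -(8|21)    [155 ≡ 8 mod 21]
  = (1|21)    [21 ≡ 5 mod 8 ⇒ (2|21)^3 = -1]
  = 1    [(1|21) = 1]
The Legendre symbol is 1, so x^2 ≡ -84 (mod 239) has solution.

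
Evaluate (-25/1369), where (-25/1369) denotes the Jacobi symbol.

(-25/1369)
  = (25/1369)    [1369 ≡ 1 mod 4 ⇒ (-1/1369) = +1]
  = (1369/25)    [QR: 25 ≡ 1 mod 4, sign kept]
  = (19/25)    [1369 ≡ 19 mod 25]
  = (25/19)    [QR: 25 ≡ 1 mod 4, sign kept]
  = (6/19)    [25 ≡ 6 mod 19]
  = -(3/19)    [19 ≡ 3 mod 8 ⇒ (2/19) = -1]
  = (19/3)    [QR: both ≡ 3 mod 4, sign flips]
  = (1/3)    [19 ≡ 1 mod 3]
  = 1    [(1/3) = 1]

1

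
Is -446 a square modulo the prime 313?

Reduce the numerator: -446 ≡ 180 (mod 313), so (-446/313) = (180/313).
Factor out 2: 180 = 2^2·45. Since 313 ≡ 1 (mod 8), (2/313) = +1, and (2/313)^2 = +1. Now have (45/313).
45 ≡ 1 (mod 4), so quadratic reciprocity gives (45/313) = (313/45). Reduce: 313 ≡ 43 (mod 45). Now have (43/45).
45 ≡ 1 (mod 4), so quadratic reciprocity gives (43/45) = (45/43). Reduce: 45 ≡ 2 (mod 43). Now have (2/43).
Factor out 2: 2 = 2. Since 43 ≡ 3 (mod 8), (2/43) = -1. Now have -(1/43).
(1/43) = 1. Collecting the sign factors: -1.
The Legendre symbol is -1, so x^2 ≡ -446 (mod 313) has no solution.

no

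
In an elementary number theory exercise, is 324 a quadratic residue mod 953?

(324/953)
  = (81/953)    [953 ≡ 1 mod 8 ⇒ (2/953)^2 = +1]
  = (953/81)    [QR: 81 ≡ 1 mod 4, sign kept]
  = (62/81)    [953 ≡ 62 mod 81]
  = (31/81)    [81 ≡ 1 mod 8 ⇒ (2/81) = +1]
  = (81/31)    [QR: 81 ≡ 1 mod 4, sign kept]
  = (19/31)    [81 ≡ 19 mod 31]
  = -(31/19)    [QR: both ≡ 3 mod 4, sign flips]
  = -(12/19)    [31 ≡ 12 mod 19]
  = -(3/19)    [19 ≡ 3 mod 8 ⇒ (2/19)^2 = +1]
  = (19/3)    [QR: both ≡ 3 mod 4, sign flips]
  = (1/3)    [19 ≡ 1 mod 3]
  = 1    [(1/3) = 1]
The Legendre symbol is 1, so x^2 ≡ 324 (mod 953) has solution.

yes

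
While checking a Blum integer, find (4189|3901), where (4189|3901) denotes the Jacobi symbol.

(4189|3901)
  = (288|3901)    [4189 ≡ 288 mod 3901]
  = -(9|3901)    [3901 ≡ 5 mod 8 ⇒ (2|3901)^5 = -1]
  = -(3901|9)    [QR: 9 ≡ 1 mod 4, sign kept]
  = -(4|9)    [3901 ≡ 4 mod 9]
  = -(1|9)    [9 ≡ 1 mod 8 ⇒ (2|9)^2 = +1]
  = -1    [(1|9) = 1]

-1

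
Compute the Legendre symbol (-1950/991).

Reduce the numerator: -1950 ≡ 32 (mod 991), so (-1950/991) = (32/991).
Factor out 2: 32 = 2^5. Since 991 ≡ 7 (mod 8), (2/991) = +1, and (2/991)^5 = +1. Now have (1/991).
(1/991) = 1. Collecting the sign factors: 1.

1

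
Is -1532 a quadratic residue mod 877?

(-1532/877)
  = (222/877)    [-1532 ≡ 222 mod 877]
  = -(111/877)    [877 ≡ 5 mod 8 ⇒ (2/877) = -1]
  = -(877/111)    [QR: 877 ≡ 1 mod 4, sign kept]
  = -(100/111)    [877 ≡ 100 mod 111]
  = -(25/111)    [111 ≡ 7 mod 8 ⇒ (2/111)^2 = +1]
  = -(111/25)    [QR: 25 ≡ 1 mod 4, sign kept]
  = -(11/25)    [111 ≡ 11 mod 25]
  = -(25/11)    [QR: 25 ≡ 1 mod 4, sign kept]
  = -(3/11)    [25 ≡ 3 mod 11]
  = (11/3)    [QR: both ≡ 3 mod 4, sign flips]
  = (2/3)    [11 ≡ 2 mod 3]
  = -(1/3)    [3 ≡ 3 mod 8 ⇒ (2/3) = -1]
  = -1    [(1/3) = 1]
(-1532/877) = -1, and 877 is prime, so -1532 is not a quadratic residue mod 877.

no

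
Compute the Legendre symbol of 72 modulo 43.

Reduce the numerator: 72 ≡ 29 (mod 43), so (72/43) = (29/43).
29 ≡ 1 (mod 4), so quadratic reciprocity gives (29/43) = (43/29). Reduce: 43 ≡ 14 (mod 29). Now have (14/29).
Factor out 2: 14 = 2·7. Since 29 ≡ 5 (mod 8), (2/29) = -1. Now have -(7/29).
29 ≡ 1 (mod 4), so quadratic reciprocity gives (7/29) = (29/7). Reduce: 29 ≡ 1 (mod 7). Now have -(1/7).
(1/7) = 1. Collecting the sign factors: -1.

-1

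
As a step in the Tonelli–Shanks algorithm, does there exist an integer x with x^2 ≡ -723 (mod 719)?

(-723|719)
  = (715|719)    [-723 ≡ 715 mod 719]
  = -(719|715)    [QR: both ≡ 3 mod 4, sign flips]
  = -(4|715)    [719 ≡ 4 mod 715]
  = -(1|715)    [715 ≡ 3 mod 8 ⇒ (2|715)^2 = +1]
  = -1    [(1|715) = 1]
(-723|719) = -1, and 719 is prime, so -723 is not a quadratic residue mod 719.

no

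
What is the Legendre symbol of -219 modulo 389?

(-219|389)
  = (170|389)    [-219 ≡ 170 mod 389]
  = -(85|389)    [389 ≡ 5 mod 8 ⇒ (2|389) = -1]
  = -(389|85)    [QR: 85 ≡ 1 mod 4, sign kept]
  = -(49|85)    [389 ≡ 49 mod 85]
  = -(85|49)    [QR: 49 ≡ 1 mod 4, sign kept]
  = -(36|49)    [85 ≡ 36 mod 49]
  = -(9|49)    [49 ≡ 1 mod 8 ⇒ (2|49)^2 = +1]
  = -(49|9)    [QR: 9 ≡ 1 mod 4, sign kept]
  = -(4|9)    [49 ≡ 4 mod 9]
  = -(1|9)    [9 ≡ 1 mod 8 ⇒ (2|9)^2 = +1]
  = -1    [(1|9) = 1]

-1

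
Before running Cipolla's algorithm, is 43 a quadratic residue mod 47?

(43|47)
  = -(47|43)    [QR: both ≡ 3 mod 4, sign flips]
  = -(4|43)    [47 ≡ 4 mod 43]
  = -(1|43)    [43 ≡ 3 mod 8 ⇒ (2|43)^2 = +1]
  = -1    [(1|43) = 1]
(43|47) = -1, and 47 is prime, so 43 is not a quadratic residue mod 47.

no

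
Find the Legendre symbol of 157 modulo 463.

-1

157 ≡ 1 (mod 4), so quadratic reciprocity gives (157 / 463) = (463 / 157). Reduce: 463 ≡ 149 (mod 157). Now have (149 / 157).
149 ≡ 1 (mod 4), so quadratic reciprocity gives (149 / 157) = (157 / 149). Reduce: 157 ≡ 8 (mod 149). Now have (8 / 149).
Factor out 2: 8 = 2^3. Since 149 ≡ 5 (mod 8), (2 / 149) = -1, and (2 / 149)^3 = -1. Now have -(1 / 149).
(1 / 149) = 1. Collecting the sign factors: -1.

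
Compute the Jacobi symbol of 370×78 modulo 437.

By multiplicativity, (370·78|437) = (370|437)·(78|437).
First factor (370|437):
(370|437)
  = -(185|437)    [437 ≡ 5 mod 8 ⇒ (2|437) = -1]
  = -(437|185)    [QR: 185 ≡ 1 mod 4, sign kept]
  = -(67|185)    [437 ≡ 67 mod 185]
  = -(185|67)    [QR: 185 ≡ 1 mod 4, sign kept]
  = -(51|67)    [185 ≡ 51 mod 67]
  = (67|51)    [QR: both ≡ 3 mod 4, sign flips]
  = (16|51)    [67 ≡ 16 mod 51]
  = (1|51)    [51 ≡ 3 mod 8 ⇒ (2|51)^4 = +1]
  = 1    [(1|51) = 1]
Second factor (78|437):
(78|437)
  = -(39|437)    [437 ≡ 5 mod 8 ⇒ (2|437) = -1]
  = -(437|39)    [QR: 437 ≡ 1 mod 4, sign kept]
  = -(8|39)    [437 ≡ 8 mod 39]
  = -(1|39)    [39 ≡ 7 mod 8 ⇒ (2|39)^3 = +1]
  = -1    [(1|39) = 1]
Product: (1)·(-1) = -1.

-1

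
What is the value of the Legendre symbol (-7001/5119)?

-1

Reduce the numerator: -7001 ≡ 3237 (mod 5119), so (-7001/5119) = (3237/5119).
3237 ≡ 1 (mod 4), so quadratic reciprocity gives (3237/5119) = (5119/3237). Reduce: 5119 ≡ 1882 (mod 3237). Now have (1882/3237).
Factor out 2: 1882 = 2·941. Since 3237 ≡ 5 (mod 8), (2/3237) = -1. Now have -(941/3237).
941 ≡ 1 (mod 4), so quadratic reciprocity gives (941/3237) = (3237/941). Reduce: 3237 ≡ 414 (mod 941). Now have -(414/941).
Factor out 2: 414 = 2·207. Since 941 ≡ 5 (mod 8), (2/941) = -1. Now have (207/941).
941 ≡ 1 (mod 4), so quadratic reciprocity gives (207/941) = (941/207). Reduce: 941 ≡ 113 (mod 207). Now have (113/207).
113 ≡ 1 (mod 4), so quadratic reciprocity gives (113/207) = (207/113). Reduce: 207 ≡ 94 (mod 113). Now have (94/113).
Factor out 2: 94 = 2·47. Since 113 ≡ 1 (mod 8), (2/113) = +1. Now have (47/113).
113 ≡ 1 (mod 4), so quadratic reciprocity gives (47/113) = (113/47). Reduce: 113 ≡ 19 (mod 47). Now have (19/47).
Both 19 ≡ 3 and 47 ≡ 3 (mod 4), so reciprocity gives (19/47) = -(47/19). Reduce: 47 ≡ 9 (mod 19). Now have -(9/19).
9 ≡ 1 (mod 4), so quadratic reciprocity gives (9/19) = (19/9). Reduce: 19 ≡ 1 (mod 9). Now have -(1/9).
(1/9) = 1. Collecting the sign factors: -1.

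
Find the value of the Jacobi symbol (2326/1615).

1

Reduce the numerator: 2326 ≡ 711 (mod 1615), so (2326/1615) = (711/1615).
Both 711 ≡ 3 and 1615 ≡ 3 (mod 4), so reciprocity gives (711/1615) = -(1615/711). Reduce: 1615 ≡ 193 (mod 711). Now have -(193/711).
193 ≡ 1 (mod 4), so quadratic reciprocity gives (193/711) = (711/193). Reduce: 711 ≡ 132 (mod 193). Now have -(132/193).
Factor out 2: 132 = 2^2·33. Since 193 ≡ 1 (mod 8), (2/193) = +1, and (2/193)^2 = +1. Now have -(33/193).
33 ≡ 1 (mod 4), so quadratic reciprocity gives (33/193) = (193/33). Reduce: 193 ≡ 28 (mod 33). Now have -(28/33).
Factor out 2: 28 = 2^2·7. Since 33 ≡ 1 (mod 8), (2/33) = +1, and (2/33)^2 = +1. Now have -(7/33).
33 ≡ 1 (mod 4), so quadratic reciprocity gives (7/33) = (33/7). Reduce: 33 ≡ 5 (mod 7). Now have -(5/7).
5 ≡ 1 (mod 4), so quadratic reciprocity gives (5/7) = (7/5). Reduce: 7 ≡ 2 (mod 5). Now have -(2/5).
Factor out 2: 2 = 2. Since 5 ≡ 5 (mod 8), (2/5) = -1. Now have (1/5).
(1/5) = 1. Collecting the sign factors: 1.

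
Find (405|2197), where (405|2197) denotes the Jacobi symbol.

-1

(405|2197)
  = (2197|405)    [QR: 405 ≡ 1 mod 4, sign kept]
  = (172|405)    [2197 ≡ 172 mod 405]
  = (43|405)    [405 ≡ 5 mod 8 ⇒ (2|405)^2 = +1]
  = (405|43)    [QR: 405 ≡ 1 mod 4, sign kept]
  = (18|43)    [405 ≡ 18 mod 43]
  = -(9|43)    [43 ≡ 3 mod 8 ⇒ (2|43) = -1]
  = -(43|9)    [QR: 9 ≡ 1 mod 4, sign kept]
  = -(7|9)    [43 ≡ 7 mod 9]
  = -(9|7)    [QR: 9 ≡ 1 mod 4, sign kept]
  = -(2|7)    [9 ≡ 2 mod 7]
  = -(1|7)    [7 ≡ 7 mod 8 ⇒ (2|7) = +1]
  = -1    [(1|7) = 1]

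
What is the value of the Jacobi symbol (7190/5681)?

(7190/5681)
  = (1509/5681)    [7190 ≡ 1509 mod 5681]
  = (5681/1509)    [QR: 1509 ≡ 1 mod 4, sign kept]
  = (1154/1509)    [5681 ≡ 1154 mod 1509]
  = -(577/1509)    [1509 ≡ 5 mod 8 ⇒ (2/1509) = -1]
  = -(1509/577)    [QR: 577 ≡ 1 mod 4, sign kept]
  = -(355/577)    [1509 ≡ 355 mod 577]
  = -(577/355)    [QR: 577 ≡ 1 mod 4, sign kept]
  = -(222/355)    [577 ≡ 222 mod 355]
  = (111/355)    [355 ≡ 3 mod 8 ⇒ (2/355) = -1]
  = -(355/111)    [QR: both ≡ 3 mod 4, sign flips]
  = -(22/111)    [355 ≡ 22 mod 111]
  = -(11/111)    [111 ≡ 7 mod 8 ⇒ (2/111) = +1]
  = (111/11)    [QR: both ≡ 3 mod 4, sign flips]
  = (1/11)    [111 ≡ 1 mod 11]
  = 1    [(1/11) = 1]

1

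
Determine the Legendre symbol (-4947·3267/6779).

-1

By multiplicativity, (-4947·3267/6779) = (-4947/6779)·(3267/6779).
First factor (-4947/6779):
Pull out -1: (-4947/6779) = (-1/6779)·(4947/6779). Since 6779 ≡ 3 (mod 4), (-1/6779) = -1. Now have -(4947/6779).
Both 4947 ≡ 3 and 6779 ≡ 3 (mod 4), so reciprocity gives (4947/6779) = -(6779/4947). Reduce: 6779 ≡ 1832 (mod 4947). Now have (1832/4947).
Factor out 2: 1832 = 2^3·229. Since 4947 ≡ 3 (mod 8), (2/4947) = -1, and (2/4947)^3 = -1. Now have -(229/4947).
229 ≡ 1 (mod 4), so quadratic reciprocity gives (229/4947) = (4947/229). Reduce: 4947 ≡ 138 (mod 229). Now have -(138/229).
Factor out 2: 138 = 2·69. Since 229 ≡ 5 (mod 8), (2/229) = -1. Now have (69/229).
69 ≡ 1 (mod 4), so quadratic reciprocity gives (69/229) = (229/69). Reduce: 229 ≡ 22 (mod 69). Now have (22/69).
Factor out 2: 22 = 2·11. Since 69 ≡ 5 (mod 8), (2/69) = -1. Now have -(11/69).
69 ≡ 1 (mod 4), so quadratic reciprocity gives (11/69) = (69/11). Reduce: 69 ≡ 3 (mod 11). Now have -(3/11).
Both 3 ≡ 3 and 11 ≡ 3 (mod 4), so reciprocity gives (3/11) = -(11/3). Reduce: 11 ≡ 2 (mod 3). Now have (2/3).
Factor out 2: 2 = 2. Since 3 ≡ 3 (mod 8), (2/3) = -1. Now have -(1/3).
(1/3) = 1. Collecting the sign factors: -1.
Second factor (3267/6779):
Both 3267 ≡ 3 and 6779 ≡ 3 (mod 4), so reciprocity gives (3267/6779) = -(6779/3267). Reduce: 6779 ≡ 245 (mod 3267). Now have -(245/3267).
245 ≡ 1 (mod 4), so quadratic reciprocity gives (245/3267) = (3267/245). Reduce: 3267 ≡ 82 (mod 245). Now have -(82/245).
Factor out 2: 82 = 2·41. Since 245 ≡ 5 (mod 8), (2/245) = -1. Now have (41/245).
41 ≡ 1 (mod 4), so quadratic reciprocity gives (41/245) = (245/41). Reduce: 245 ≡ 40 (mod 41). Now have (40/41).
Factor out 2: 40 = 2^3·5. Since 41 ≡ 1 (mod 8), (2/41) = +1, and (2/41)^3 = +1. Now have (5/41).
5 ≡ 1 (mod 4), so quadratic reciprocity gives (5/41) = (41/5). Reduce: 41 ≡ 1 (mod 5). Now have (1/5).
(1/5) = 1. Collecting the sign factors: 1.
Product: (-1)·(1) = -1.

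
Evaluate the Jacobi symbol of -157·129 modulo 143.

1

By multiplicativity, (-157·129|143) = (-157|143)·(129|143).
First factor (-157|143):
Pull out -1: (-157|143) = (-1|143)·(157|143). Since 143 ≡ 3 (mod 4), (-1|143) = -1. Now have -(157|143).
Reduce the numerator: 157 ≡ 14 (mod 143), so (157|143) = (14|143).
Factor out 2: 14 = 2·7. Since 143 ≡ 7 (mod 8), (2|143) = +1. Now have -(7|143).
Both 7 ≡ 3 and 143 ≡ 3 (mod 4), so reciprocity gives (7|143) = -(143|7). Reduce: 143 ≡ 3 (mod 7). Now have (3|7).
Both 3 ≡ 3 and 7 ≡ 3 (mod 4), so reciprocity gives (3|7) = -(7|3). Reduce: 7 ≡ 1 (mod 3). Now have -(1|3).
(1|3) = 1. Collecting the sign factors: -1.
Second factor (129|143):
129 ≡ 1 (mod 4), so quadratic reciprocity gives (129|143) = (143|129). Reduce: 143 ≡ 14 (mod 129). Now have (14|129).
Factor out 2: 14 = 2·7. Since 129 ≡ 1 (mod 8), (2|129) = +1. Now have (7|129).
129 ≡ 1 (mod 4), so quadratic reciprocity gives (7|129) = (129|7). Reduce: 129 ≡ 3 (mod 7). Now have (3|7).
Both 3 ≡ 3 and 7 ≡ 3 (mod 4), so reciprocity gives (3|7) = -(7|3). Reduce: 7 ≡ 1 (mod 3). Now have -(1|3).
(1|3) = 1. Collecting the sign factors: -1.
Product: (-1)·(-1) = 1.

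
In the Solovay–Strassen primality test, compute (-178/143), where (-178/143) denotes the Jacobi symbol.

1

Reduce the numerator: -178 ≡ 108 (mod 143), so (-178/143) = (108/143).
Factor out 2: 108 = 2^2·27. Since 143 ≡ 7 (mod 8), (2/143) = +1, and (2/143)^2 = +1. Now have (27/143).
Both 27 ≡ 3 and 143 ≡ 3 (mod 4), so reciprocity gives (27/143) = -(143/27). Reduce: 143 ≡ 8 (mod 27). Now have -(8/27).
Factor out 2: 8 = 2^3. Since 27 ≡ 3 (mod 8), (2/27) = -1, and (2/27)^3 = -1. Now have (1/27).
(1/27) = 1. Collecting the sign factors: 1.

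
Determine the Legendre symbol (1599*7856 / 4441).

-1

By multiplicativity, (1599·7856 / 4441) = (1599 / 4441)·(7856 / 4441).
First factor (1599 / 4441):
(1599 / 4441)
  = (4441 / 1599)    [QR: 4441 ≡ 1 mod 4, sign kept]
  = (1243 / 1599)    [4441 ≡ 1243 mod 1599]
  = -(1599 / 1243)    [QR: both ≡ 3 mod 4, sign flips]
  = -(356 / 1243)    [1599 ≡ 356 mod 1243]
  = -(89 / 1243)    [1243 ≡ 3 mod 8 ⇒ (2 / 1243)^2 = +1]
  = -(1243 / 89)    [QR: 89 ≡ 1 mod 4, sign kept]
  = -(86 / 89)    [1243 ≡ 86 mod 89]
  = -(43 / 89)    [89 ≡ 1 mod 8 ⇒ (2 / 89) = +1]
  = -(89 / 43)    [QR: 89 ≡ 1 mod 4, sign kept]
  = -(3 / 43)    [89 ≡ 3 mod 43]
  = (43 / 3)    [QR: both ≡ 3 mod 4, sign flips]
  = (1 / 3)    [43 ≡ 1 mod 3]
  = 1    [(1 / 3) = 1]
Second factor (7856 / 4441):
(7856 / 4441)
  = (3415 / 4441)    [7856 ≡ 3415 mod 4441]
  = (4441 / 3415)    [QR: 4441 ≡ 1 mod 4, sign kept]
  = (1026 / 3415)    [4441 ≡ 1026 mod 3415]
  = (513 / 3415)    [3415 ≡ 7 mod 8 ⇒ (2 / 3415) = +1]
  = (3415 / 513)    [QR: 513 ≡ 1 mod 4, sign kept]
  = (337 / 513)    [3415 ≡ 337 mod 513]
  = (513 / 337)    [QR: 337 ≡ 1 mod 4, sign kept]
  = (176 / 337)    [513 ≡ 176 mod 337]
  = (11 / 337)    [337 ≡ 1 mod 8 ⇒ (2 / 337)^4 = +1]
  = (337 / 11)    [QR: 337 ≡ 1 mod 4, sign kept]
  = (7 / 11)    [337 ≡ 7 mod 11]
  = -(11 / 7)    [QR: both ≡ 3 mod 4, sign flips]
  = -(4 / 7)    [11 ≡ 4 mod 7]
  = -(1 / 7)    [7 ≡ 7 mod 8 ⇒ (2 / 7)^2 = +1]
  = -1    [(1 / 7) = 1]
Product: (1)·(-1) = -1.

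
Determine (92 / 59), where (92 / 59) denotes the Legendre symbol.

Reduce the numerator: 92 ≡ 33 (mod 59), so (92 / 59) = (33 / 59).
33 ≡ 1 (mod 4), so quadratic reciprocity gives (33 / 59) = (59 / 33). Reduce: 59 ≡ 26 (mod 33). Now have (26 / 33).
Factor out 2: 26 = 2·13. Since 33 ≡ 1 (mod 8), (2 / 33) = +1. Now have (13 / 33).
13 ≡ 1 (mod 4), so quadratic reciprocity gives (13 / 33) = (33 / 13). Reduce: 33 ≡ 7 (mod 13). Now have (7 / 13).
13 ≡ 1 (mod 4), so quadratic reciprocity gives (7 / 13) = (13 / 7). Reduce: 13 ≡ 6 (mod 7). Now have (6 / 7).
Factor out 2: 6 = 2·3. Since 7 ≡ 7 (mod 8), (2 / 7) = +1. Now have (3 / 7).
Both 3 ≡ 3 and 7 ≡ 3 (mod 4), so reciprocity gives (3 / 7) = -(7 / 3). Reduce: 7 ≡ 1 (mod 3). Now have -(1 / 3).
(1 / 3) = 1. Collecting the sign factors: -1.

-1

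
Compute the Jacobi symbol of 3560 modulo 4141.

Factor out 2: 3560 = 2^3·445. Since 4141 ≡ 5 (mod 8), (2/4141) = -1, and (2/4141)^3 = -1. Now have -(445/4141).
445 ≡ 1 (mod 4), so quadratic reciprocity gives (445/4141) = (4141/445). Reduce: 4141 ≡ 136 (mod 445). Now have -(136/445).
Factor out 2: 136 = 2^3·17. Since 445 ≡ 5 (mod 8), (2/445) = -1, and (2/445)^3 = -1. Now have (17/445).
17 ≡ 1 (mod 4), so quadratic reciprocity gives (17/445) = (445/17). Reduce: 445 ≡ 3 (mod 17). Now have (3/17).
17 ≡ 1 (mod 4), so quadratic reciprocity gives (3/17) = (17/3). Reduce: 17 ≡ 2 (mod 3). Now have (2/3).
Factor out 2: 2 = 2. Since 3 ≡ 3 (mod 8), (2/3) = -1. Now have -(1/3).
(1/3) = 1. Collecting the sign factors: -1.

-1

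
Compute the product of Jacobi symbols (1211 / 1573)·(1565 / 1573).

1

By multiplicativity, (1211·1565 / 1573) = (1211 / 1573)·(1565 / 1573).
First factor (1211 / 1573):
(1211 / 1573)
  = (1573 / 1211)    [QR: 1573 ≡ 1 mod 4, sign kept]
  = (362 / 1211)    [1573 ≡ 362 mod 1211]
  = -(181 / 1211)    [1211 ≡ 3 mod 8 ⇒ (2 / 1211) = -1]
  = -(1211 / 181)    [QR: 181 ≡ 1 mod 4, sign kept]
  = -(125 / 181)    [1211 ≡ 125 mod 181]
  = -(181 / 125)    [QR: 125 ≡ 1 mod 4, sign kept]
  = -(56 / 125)    [181 ≡ 56 mod 125]
  = (7 / 125)    [125 ≡ 5 mod 8 ⇒ (2 / 125)^3 = -1]
  = (125 / 7)    [QR: 125 ≡ 1 mod 4, sign kept]
  = (6 / 7)    [125 ≡ 6 mod 7]
  = (3 / 7)    [7 ≡ 7 mod 8 ⇒ (2 / 7) = +1]
  = -(7 / 3)    [QR: both ≡ 3 mod 4, sign flips]
  = -(1 / 3)    [7 ≡ 1 mod 3]
  = -1    [(1 / 3) = 1]
Second factor (1565 / 1573):
(1565 / 1573)
  = (1573 / 1565)    [QR: 1565 ≡ 1 mod 4, sign kept]
  = (8 / 1565)    [1573 ≡ 8 mod 1565]
  = -(1 / 1565)    [1565 ≡ 5 mod 8 ⇒ (2 / 1565)^3 = -1]
  = -1    [(1 / 1565) = 1]
Product: (-1)·(-1) = 1.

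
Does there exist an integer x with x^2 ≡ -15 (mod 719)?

Reduce the numerator: -15 ≡ 704 (mod 719), so (-15/719) = (704/719).
Factor out 2: 704 = 2^6·11. Since 719 ≡ 7 (mod 8), (2/719) = +1, and (2/719)^6 = +1. Now have (11/719).
Both 11 ≡ 3 and 719 ≡ 3 (mod 4), so reciprocity gives (11/719) = -(719/11). Reduce: 719 ≡ 4 (mod 11). Now have -(4/11).
Factor out 2: 4 = 2^2. Since 11 ≡ 3 (mod 8), (2/11) = -1, and (2/11)^2 = +1. Now have -(1/11).
(1/11) = 1. Collecting the sign factors: -1.
(-15/719) = -1, and 719 is prime, so -15 is not a quadratic residue mod 719.

no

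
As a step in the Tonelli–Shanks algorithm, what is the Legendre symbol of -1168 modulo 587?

-1

(-1168/587)
  = -(1168/587)    [587 ≡ 3 mod 4 ⇒ (-1/587) = -1]
  = -(581/587)    [1168 ≡ 581 mod 587]
  = -(587/581)    [QR: 581 ≡ 1 mod 4, sign kept]
  = -(6/581)    [587 ≡ 6 mod 581]
  = (3/581)    [581 ≡ 5 mod 8 ⇒ (2/581) = -1]
  = (581/3)    [QR: 581 ≡ 1 mod 4, sign kept]
  = (2/3)    [581 ≡ 2 mod 3]
  = -(1/3)    [3 ≡ 3 mod 8 ⇒ (2/3) = -1]
  = -1    [(1/3) = 1]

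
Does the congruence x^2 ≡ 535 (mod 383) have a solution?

Reduce the numerator: 535 ≡ 152 (mod 383), so (535|383) = (152|383).
Factor out 2: 152 = 2^3·19. Since 383 ≡ 7 (mod 8), (2|383) = +1, and (2|383)^3 = +1. Now have (19|383).
Both 19 ≡ 3 and 383 ≡ 3 (mod 4), so reciprocity gives (19|383) = -(383|19). Reduce: 383 ≡ 3 (mod 19). Now have -(3|19).
Both 3 ≡ 3 and 19 ≡ 3 (mod 4), so reciprocity gives (3|19) = -(19|3). Reduce: 19 ≡ 1 (mod 3). Now have (1|3).
(1|3) = 1. Collecting the sign factors: 1.
The Legendre symbol is 1, so x^2 ≡ 535 (mod 383) has solution.

yes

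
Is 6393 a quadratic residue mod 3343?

Reduce the numerator: 6393 ≡ 3050 (mod 3343), so (6393|3343) = (3050|3343).
Factor out 2: 3050 = 2·1525. Since 3343 ≡ 7 (mod 8), (2|3343) = +1. Now have (1525|3343).
1525 ≡ 1 (mod 4), so quadratic reciprocity gives (1525|3343) = (3343|1525). Reduce: 3343 ≡ 293 (mod 1525). Now have (293|1525).
293 ≡ 1 (mod 4), so quadratic reciprocity gives (293|1525) = (1525|293). Reduce: 1525 ≡ 60 (mod 293). Now have (60|293).
Factor out 2: 60 = 2^2·15. Since 293 ≡ 5 (mod 8), (2|293) = -1, and (2|293)^2 = +1. Now have (15|293).
293 ≡ 1 (mod 4), so quadratic reciprocity gives (15|293) = (293|15). Reduce: 293 ≡ 8 (mod 15). Now have (8|15).
Factor out 2: 8 = 2^3. Since 15 ≡ 7 (mod 8), (2|15) = +1, and (2|15)^3 = +1. Now have (1|15).
(1|15) = 1. Collecting the sign factors: 1.
The Legendre symbol is 1, so x^2 ≡ 6393 (mod 3343) has solution.

yes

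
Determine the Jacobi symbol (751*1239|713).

By multiplicativity, (751·1239|713) = (751|713)·(1239|713).
First factor (751|713):
(751|713)
  = (38|713)    [751 ≡ 38 mod 713]
  = (19|713)    [713 ≡ 1 mod 8 ⇒ (2|713) = +1]
  = (713|19)    [QR: 713 ≡ 1 mod 4, sign kept]
  = (10|19)    [713 ≡ 10 mod 19]
  = -(5|19)    [19 ≡ 3 mod 8 ⇒ (2|19) = -1]
  = -(19|5)    [QR: 5 ≡ 1 mod 4, sign kept]
  = -(4|5)    [19 ≡ 4 mod 5]
  = -(1|5)    [5 ≡ 5 mod 8 ⇒ (2|5)^2 = +1]
  = -1    [(1|5) = 1]
Second factor (1239|713):
(1239|713)
  = (526|713)    [1239 ≡ 526 mod 713]
  = (263|713)    [713 ≡ 1 mod 8 ⇒ (2|713) = +1]
  = (713|263)    [QR: 713 ≡ 1 mod 4, sign kept]
  = (187|263)    [713 ≡ 187 mod 263]
  = -(263|187)    [QR: both ≡ 3 mod 4, sign flips]
  = -(76|187)    [263 ≡ 76 mod 187]
  = -(19|187)    [187 ≡ 3 mod 8 ⇒ (2|187)^2 = +1]
  = (187|19)    [QR: both ≡ 3 mod 4, sign flips]
  = (16|19)    [187 ≡ 16 mod 19]
  = (1|19)    [19 ≡ 3 mod 8 ⇒ (2|19)^4 = +1]
  = 1    [(1|19) = 1]
Product: (-1)·(1) = -1.

-1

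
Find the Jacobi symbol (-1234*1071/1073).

By multiplicativity, (-1234·1071/1073) = (-1234/1073)·(1071/1073).
First factor (-1234/1073):
(-1234/1073)
  = (1234/1073)    [1073 ≡ 1 mod 4 ⇒ (-1/1073) = +1]
  = (161/1073)    [1234 ≡ 161 mod 1073]
  = (1073/161)    [QR: 161 ≡ 1 mod 4, sign kept]
  = (107/161)    [1073 ≡ 107 mod 161]
  = (161/107)    [QR: 161 ≡ 1 mod 4, sign kept]
  = (54/107)    [161 ≡ 54 mod 107]
  = -(27/107)    [107 ≡ 3 mod 8 ⇒ (2/107) = -1]
  = (107/27)    [QR: both ≡ 3 mod 4, sign flips]
  = (26/27)    [107 ≡ 26 mod 27]
  = -(13/27)    [27 ≡ 3 mod 8 ⇒ (2/27) = -1]
  = -(27/13)    [QR: 13 ≡ 1 mod 4, sign kept]
  = -(1/13)    [27 ≡ 1 mod 13]
  = -1    [(1/13) = 1]
Second factor (1071/1073):
(1071/1073)
  = (1073/1071)    [QR: 1073 ≡ 1 mod 4, sign kept]
  = (2/1071)    [1073 ≡ 2 mod 1071]
  = (1/1071)    [1071 ≡ 7 mod 8 ⇒ (2/1071) = +1]
  = 1    [(1/1071) = 1]
Product: (-1)·(1) = -1.

-1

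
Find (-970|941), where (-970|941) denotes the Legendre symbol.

Reduce the numerator: -970 ≡ 912 (mod 941), so (-970|941) = (912|941).
Factor out 2: 912 = 2^4·57. Since 941 ≡ 5 (mod 8), (2|941) = -1, and (2|941)^4 = +1. Now have (57|941).
57 ≡ 1 (mod 4), so quadratic reciprocity gives (57|941) = (941|57). Reduce: 941 ≡ 29 (mod 57). Now have (29|57).
29 ≡ 1 (mod 4), so quadratic reciprocity gives (29|57) = (57|29). Reduce: 57 ≡ 28 (mod 29). Now have (28|29).
Factor out 2: 28 = 2^2·7. Since 29 ≡ 5 (mod 8), (2|29) = -1, and (2|29)^2 = +1. Now have (7|29).
29 ≡ 1 (mod 4), so quadratic reciprocity gives (7|29) = (29|7). Reduce: 29 ≡ 1 (mod 7). Now have (1|7).
(1|7) = 1. Collecting the sign factors: 1.

1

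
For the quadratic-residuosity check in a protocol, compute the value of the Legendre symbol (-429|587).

Reduce the numerator: -429 ≡ 158 (mod 587), so (-429|587) = (158|587).
Factor out 2: 158 = 2·79. Since 587 ≡ 3 (mod 8), (2|587) = -1. Now have -(79|587).
Both 79 ≡ 3 and 587 ≡ 3 (mod 4), so reciprocity gives (79|587) = -(587|79). Reduce: 587 ≡ 34 (mod 79). Now have (34|79).
Factor out 2: 34 = 2·17. Since 79 ≡ 7 (mod 8), (2|79) = +1. Now have (17|79).
17 ≡ 1 (mod 4), so quadratic reciprocity gives (17|79) = (79|17). Reduce: 79 ≡ 11 (mod 17). Now have (11|17).
17 ≡ 1 (mod 4), so quadratic reciprocity gives (11|17) = (17|11). Reduce: 17 ≡ 6 (mod 11). Now have (6|11).
Factor out 2: 6 = 2·3. Since 11 ≡ 3 (mod 8), (2|11) = -1. Now have -(3|11).
Both 3 ≡ 3 and 11 ≡ 3 (mod 4), so reciprocity gives (3|11) = -(11|3). Reduce: 11 ≡ 2 (mod 3). Now have (2|3).
Factor out 2: 2 = 2. Since 3 ≡ 3 (mod 8), (2|3) = -1. Now have -(1|3).
(1|3) = 1. Collecting the sign factors: -1.

-1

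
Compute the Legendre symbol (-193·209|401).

By multiplicativity, (-193·209|401) = (-193|401)·(209|401).
First factor (-193|401):
Reduce the numerator: -193 ≡ 208 (mod 401), so (-193|401) = (208|401).
Factor out 2: 208 = 2^4·13. Since 401 ≡ 1 (mod 8), (2|401) = +1, and (2|401)^4 = +1. Now have (13|401).
13 ≡ 1 (mod 4), so quadratic reciprocity gives (13|401) = (401|13). Reduce: 401 ≡ 11 (mod 13). Now have (11|13).
13 ≡ 1 (mod 4), so quadratic reciprocity gives (11|13) = (13|11). Reduce: 13 ≡ 2 (mod 11). Now have (2|11).
Factor out 2: 2 = 2. Since 11 ≡ 3 (mod 8), (2|11) = -1. Now have -(1|11).
(1|11) = 1. Collecting the sign factors: -1.
Second factor (209|401):
209 ≡ 1 (mod 4), so quadratic reciprocity gives (209|401) = (401|209). Reduce: 401 ≡ 192 (mod 209). Now have (192|209).
Factor out 2: 192 = 2^6·3. Since 209 ≡ 1 (mod 8), (2|209) = +1, and (2|209)^6 = +1. Now have (3|209).
209 ≡ 1 (mod 4), so quadratic reciprocity gives (3|209) = (209|3). Reduce: 209 ≡ 2 (mod 3). Now have (2|3).
Factor out 2: 2 = 2. Since 3 ≡ 3 (mod 8), (2|3) = -1. Now have -(1|3).
(1|3) = 1. Collecting the sign factors: -1.
Product: (-1)·(-1) = 1.

1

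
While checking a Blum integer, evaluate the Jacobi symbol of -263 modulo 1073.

(-263/1073)
  = (263/1073)    [1073 ≡ 1 mod 4 ⇒ (-1/1073) = +1]
  = (1073/263)    [QR: 1073 ≡ 1 mod 4, sign kept]
  = (21/263)    [1073 ≡ 21 mod 263]
  = (263/21)    [QR: 21 ≡ 1 mod 4, sign kept]
  = (11/21)    [263 ≡ 11 mod 21]
  = (21/11)    [QR: 21 ≡ 1 mod 4, sign kept]
  = (10/11)    [21 ≡ 10 mod 11]
  = -(5/11)    [11 ≡ 3 mod 8 ⇒ (2/11) = -1]
  = -(11/5)    [QR: 5 ≡ 1 mod 4, sign kept]
  = -(1/5)    [11 ≡ 1 mod 5]
  = -1    [(1/5) = 1]

-1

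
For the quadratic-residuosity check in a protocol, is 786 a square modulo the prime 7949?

(786/7949)
  = -(393/7949)    [7949 ≡ 5 mod 8 ⇒ (2/7949) = -1]
  = -(7949/393)    [QR: 393 ≡ 1 mod 4, sign kept]
  = -(89/393)    [7949 ≡ 89 mod 393]
  = -(393/89)    [QR: 89 ≡ 1 mod 4, sign kept]
  = -(37/89)    [393 ≡ 37 mod 89]
  = -(89/37)    [QR: 37 ≡ 1 mod 4, sign kept]
  = -(15/37)    [89 ≡ 15 mod 37]
  = -(37/15)    [QR: 37 ≡ 1 mod 4, sign kept]
  = -(7/15)    [37 ≡ 7 mod 15]
  = (15/7)    [QR: both ≡ 3 mod 4, sign flips]
  = (1/7)    [15 ≡ 1 mod 7]
  = 1    [(1/7) = 1]
The Legendre symbol is 1, so x^2 ≡ 786 (mod 7949) has solution.

yes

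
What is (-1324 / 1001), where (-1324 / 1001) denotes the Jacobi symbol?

(-1324 / 1001)
  = (678 / 1001)    [-1324 ≡ 678 mod 1001]
  = (339 / 1001)    [1001 ≡ 1 mod 8 ⇒ (2 / 1001) = +1]
  = (1001 / 339)    [QR: 1001 ≡ 1 mod 4, sign kept]
  = (323 / 339)    [1001 ≡ 323 mod 339]
  = -(339 / 323)    [QR: both ≡ 3 mod 4, sign flips]
  = -(16 / 323)    [339 ≡ 16 mod 323]
  = -(1 / 323)    [323 ≡ 3 mod 8 ⇒ (2 / 323)^4 = +1]
  = -1    [(1 / 323) = 1]

-1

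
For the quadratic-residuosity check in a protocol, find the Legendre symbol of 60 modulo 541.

1

(60/541)
  = (15/541)    [541 ≡ 5 mod 8 ⇒ (2/541)^2 = +1]
  = (541/15)    [QR: 541 ≡ 1 mod 4, sign kept]
  = (1/15)    [541 ≡ 1 mod 15]
  = 1    [(1/15) = 1]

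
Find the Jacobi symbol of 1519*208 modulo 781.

-1

By multiplicativity, (1519·208/781) = (1519/781)·(208/781).
First factor (1519/781):
Reduce the numerator: 1519 ≡ 738 (mod 781), so (1519/781) = (738/781).
Factor out 2: 738 = 2·369. Since 781 ≡ 5 (mod 8), (2/781) = -1. Now have -(369/781).
369 ≡ 1 (mod 4), so quadratic reciprocity gives (369/781) = (781/369). Reduce: 781 ≡ 43 (mod 369). Now have -(43/369).
369 ≡ 1 (mod 4), so quadratic reciprocity gives (43/369) = (369/43). Reduce: 369 ≡ 25 (mod 43). Now have -(25/43).
25 ≡ 1 (mod 4), so quadratic reciprocity gives (25/43) = (43/25). Reduce: 43 ≡ 18 (mod 25). Now have -(18/25).
Factor out 2: 18 = 2·9. Since 25 ≡ 1 (mod 8), (2/25) = +1. Now have -(9/25).
9 ≡ 1 (mod 4), so quadratic reciprocity gives (9/25) = (25/9). Reduce: 25 ≡ 7 (mod 9). Now have -(7/9).
9 ≡ 1 (mod 4), so quadratic reciprocity gives (7/9) = (9/7). Reduce: 9 ≡ 2 (mod 7). Now have -(2/7).
Factor out 2: 2 = 2. Since 7 ≡ 7 (mod 8), (2/7) = +1. Now have -(1/7).
(1/7) = 1. Collecting the sign factors: -1.
Second factor (208/781):
Factor out 2: 208 = 2^4·13. Since 781 ≡ 5 (mod 8), (2/781) = -1, and (2/781)^4 = +1. Now have (13/781).
13 ≡ 1 (mod 4), so quadratic reciprocity gives (13/781) = (781/13). Reduce: 781 ≡ 1 (mod 13). Now have (1/13).
(1/13) = 1. Collecting the sign factors: 1.
Product: (-1)·(1) = -1.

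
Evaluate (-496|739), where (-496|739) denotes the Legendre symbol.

Pull out -1: (-496|739) = (-1|739)·(496|739). Since 739 ≡ 3 (mod 4), (-1|739) = -1. Now have -(496|739).
Factor out 2: 496 = 2^4·31. Since 739 ≡ 3 (mod 8), (2|739) = -1, and (2|739)^4 = +1. Now have -(31|739).
Both 31 ≡ 3 and 739 ≡ 3 (mod 4), so reciprocity gives (31|739) = -(739|31). Reduce: 739 ≡ 26 (mod 31). Now have (26|31).
Factor out 2: 26 = 2·13. Since 31 ≡ 7 (mod 8), (2|31) = +1. Now have (13|31).
13 ≡ 1 (mod 4), so quadratic reciprocity gives (13|31) = (31|13). Reduce: 31 ≡ 5 (mod 13). Now have (5|13).
5 ≡ 1 (mod 4), so quadratic reciprocity gives (5|13) = (13|5). Reduce: 13 ≡ 3 (mod 5). Now have (3|5).
5 ≡ 1 (mod 4), so quadratic reciprocity gives (3|5) = (5|3). Reduce: 5 ≡ 2 (mod 3). Now have (2|3).
Factor out 2: 2 = 2. Since 3 ≡ 3 (mod 8), (2|3) = -1. Now have -(1|3).
(1|3) = 1. Collecting the sign factors: -1.

-1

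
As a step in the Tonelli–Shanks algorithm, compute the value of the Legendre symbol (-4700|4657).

1

Pull out -1: (-4700|4657) = (-1|4657)·(4700|4657). Since 4657 ≡ 1 (mod 4), (-1|4657) = +1. Now have (4700|4657).
Reduce the numerator: 4700 ≡ 43 (mod 4657), so (4700|4657) = (43|4657).
4657 ≡ 1 (mod 4), so quadratic reciprocity gives (43|4657) = (4657|43). Reduce: 4657 ≡ 13 (mod 43). Now have (13|43).
13 ≡ 1 (mod 4), so quadratic reciprocity gives (13|43) = (43|13). Reduce: 43 ≡ 4 (mod 13). Now have (4|13).
Factor out 2: 4 = 2^2. Since 13 ≡ 5 (mod 8), (2|13) = -1, and (2|13)^2 = +1. Now have (1|13).
(1|13) = 1. Collecting the sign factors: 1.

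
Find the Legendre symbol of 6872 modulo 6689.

1

Reduce the numerator: 6872 ≡ 183 (mod 6689), so (6872/6689) = (183/6689).
6689 ≡ 1 (mod 4), so quadratic reciprocity gives (183/6689) = (6689/183). Reduce: 6689 ≡ 101 (mod 183). Now have (101/183).
101 ≡ 1 (mod 4), so quadratic reciprocity gives (101/183) = (183/101). Reduce: 183 ≡ 82 (mod 101). Now have (82/101).
Factor out 2: 82 = 2·41. Since 101 ≡ 5 (mod 8), (2/101) = -1. Now have -(41/101).
41 ≡ 1 (mod 4), so quadratic reciprocity gives (41/101) = (101/41). Reduce: 101 ≡ 19 (mod 41). Now have -(19/41).
41 ≡ 1 (mod 4), so quadratic reciprocity gives (19/41) = (41/19). Reduce: 41 ≡ 3 (mod 19). Now have -(3/19).
Both 3 ≡ 3 and 19 ≡ 3 (mod 4), so reciprocity gives (3/19) = -(19/3). Reduce: 19 ≡ 1 (mod 3). Now have (1/3).
(1/3) = 1. Collecting the sign factors: 1.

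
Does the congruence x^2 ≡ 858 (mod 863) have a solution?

yes

(858|863)
  = (429|863)    [863 ≡ 7 mod 8 ⇒ (2|863) = +1]
  = (863|429)    [QR: 429 ≡ 1 mod 4, sign kept]
  = (5|429)    [863 ≡ 5 mod 429]
  = (429|5)    [QR: 5 ≡ 1 mod 4, sign kept]
  = (4|5)    [429 ≡ 4 mod 5]
  = (1|5)    [5 ≡ 5 mod 8 ⇒ (2|5)^2 = +1]
  = 1    [(1|5) = 1]
(858|863) = 1, and 863 is prime, so 858 is a quadratic residue mod 863.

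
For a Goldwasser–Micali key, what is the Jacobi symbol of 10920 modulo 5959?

-1

(10920 / 5959)
  = (4961 / 5959)    [10920 ≡ 4961 mod 5959]
  = (5959 / 4961)    [QR: 4961 ≡ 1 mod 4, sign kept]
  = (998 / 4961)    [5959 ≡ 998 mod 4961]
  = (499 / 4961)    [4961 ≡ 1 mod 8 ⇒ (2 / 4961) = +1]
  = (4961 / 499)    [QR: 4961 ≡ 1 mod 4, sign kept]
  = (470 / 499)    [4961 ≡ 470 mod 499]
  = -(235 / 499)    [499 ≡ 3 mod 8 ⇒ (2 / 499) = -1]
  = (499 / 235)    [QR: both ≡ 3 mod 4, sign flips]
  = (29 / 235)    [499 ≡ 29 mod 235]
  = (235 / 29)    [QR: 29 ≡ 1 mod 4, sign kept]
  = (3 / 29)    [235 ≡ 3 mod 29]
  = (29 / 3)    [QR: 29 ≡ 1 mod 4, sign kept]
  = (2 / 3)    [29 ≡ 2 mod 3]
  = -(1 / 3)    [3 ≡ 3 mod 8 ⇒ (2 / 3) = -1]
  = -1    [(1 / 3) = 1]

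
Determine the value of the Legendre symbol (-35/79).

1

Reduce the numerator: -35 ≡ 44 (mod 79), so (-35/79) = (44/79).
Factor out 2: 44 = 2^2·11. Since 79 ≡ 7 (mod 8), (2/79) = +1, and (2/79)^2 = +1. Now have (11/79).
Both 11 ≡ 3 and 79 ≡ 3 (mod 4), so reciprocity gives (11/79) = -(79/11). Reduce: 79 ≡ 2 (mod 11). Now have -(2/11).
Factor out 2: 2 = 2. Since 11 ≡ 3 (mod 8), (2/11) = -1. Now have (1/11).
(1/11) = 1. Collecting the sign factors: 1.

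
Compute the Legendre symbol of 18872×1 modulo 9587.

-1

By multiplicativity, (18872·1/9587) = (18872/9587)·(1/9587).
First factor (18872/9587):
Reduce the numerator: 18872 ≡ 9285 (mod 9587), so (18872/9587) = (9285/9587).
9285 ≡ 1 (mod 4), so quadratic reciprocity gives (9285/9587) = (9587/9285). Reduce: 9587 ≡ 302 (mod 9285). Now have (302/9285).
Factor out 2: 302 = 2·151. Since 9285 ≡ 5 (mod 8), (2/9285) = -1. Now have -(151/9285).
9285 ≡ 1 (mod 4), so quadratic reciprocity gives (151/9285) = (9285/151). Reduce: 9285 ≡ 74 (mod 151). Now have -(74/151).
Factor out 2: 74 = 2·37. Since 151 ≡ 7 (mod 8), (2/151) = +1. Now have -(37/151).
37 ≡ 1 (mod 4), so quadratic reciprocity gives (37/151) = (151/37). Reduce: 151 ≡ 3 (mod 37). Now have -(3/37).
37 ≡ 1 (mod 4), so quadratic reciprocity gives (3/37) = (37/3). Reduce: 37 ≡ 1 (mod 3). Now have -(1/3).
(1/3) = 1. Collecting the sign factors: -1.
Second factor (1/9587):
(1/9587) = 1. Collecting the sign factors: 1.
Product: (-1)·(1) = -1.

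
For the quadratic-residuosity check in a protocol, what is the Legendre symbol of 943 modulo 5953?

-1

(943/5953)
  = (5953/943)    [QR: 5953 ≡ 1 mod 4, sign kept]
  = (295/943)    [5953 ≡ 295 mod 943]
  = -(943/295)    [QR: both ≡ 3 mod 4, sign flips]
  = -(58/295)    [943 ≡ 58 mod 295]
  = -(29/295)    [295 ≡ 7 mod 8 ⇒ (2/295) = +1]
  = -(295/29)    [QR: 29 ≡ 1 mod 4, sign kept]
  = -(5/29)    [295 ≡ 5 mod 29]
  = -(29/5)    [QR: 5 ≡ 1 mod 4, sign kept]
  = -(4/5)    [29 ≡ 4 mod 5]
  = -(1/5)    [5 ≡ 5 mod 8 ⇒ (2/5)^2 = +1]
  = -1    [(1/5) = 1]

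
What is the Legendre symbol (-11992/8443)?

(-11992/8443)
  = -(11992/8443)    [8443 ≡ 3 mod 4 ⇒ (-1/8443) = -1]
  = -(3549/8443)    [11992 ≡ 3549 mod 8443]
  = -(8443/3549)    [QR: 3549 ≡ 1 mod 4, sign kept]
  = -(1345/3549)    [8443 ≡ 1345 mod 3549]
  = -(3549/1345)    [QR: 1345 ≡ 1 mod 4, sign kept]
  = -(859/1345)    [3549 ≡ 859 mod 1345]
  = -(1345/859)    [QR: 1345 ≡ 1 mod 4, sign kept]
  = -(486/859)    [1345 ≡ 486 mod 859]
  = (243/859)    [859 ≡ 3 mod 8 ⇒ (2/859) = -1]
  = -(859/243)    [QR: both ≡ 3 mod 4, sign flips]
  = -(130/243)    [859 ≡ 130 mod 243]
  = (65/243)    [243 ≡ 3 mod 8 ⇒ (2/243) = -1]
  = (243/65)    [QR: 65 ≡ 1 mod 4, sign kept]
  = (48/65)    [243 ≡ 48 mod 65]
  = (3/65)    [65 ≡ 1 mod 8 ⇒ (2/65)^4 = +1]
  = (65/3)    [QR: 65 ≡ 1 mod 4, sign kept]
  = (2/3)    [65 ≡ 2 mod 3]
  = -(1/3)    [3 ≡ 3 mod 8 ⇒ (2/3) = -1]
  = -1    [(1/3) = 1]

-1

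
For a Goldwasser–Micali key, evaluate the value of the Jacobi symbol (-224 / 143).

-1

Pull out -1: (-224 / 143) = (-1 / 143)·(224 / 143). Since 143 ≡ 3 (mod 4), (-1 / 143) = -1. Now have -(224 / 143).
Reduce the numerator: 224 ≡ 81 (mod 143), so (224 / 143) = (81 / 143).
81 ≡ 1 (mod 4), so quadratic reciprocity gives (81 / 143) = (143 / 81). Reduce: 143 ≡ 62 (mod 81). Now have -(62 / 81).
Factor out 2: 62 = 2·31. Since 81 ≡ 1 (mod 8), (2 / 81) = +1. Now have -(31 / 81).
81 ≡ 1 (mod 4), so quadratic reciprocity gives (31 / 81) = (81 / 31). Reduce: 81 ≡ 19 (mod 31). Now have -(19 / 31).
Both 19 ≡ 3 and 31 ≡ 3 (mod 4), so reciprocity gives (19 / 31) = -(31 / 19). Reduce: 31 ≡ 12 (mod 19). Now have (12 / 19).
Factor out 2: 12 = 2^2·3. Since 19 ≡ 3 (mod 8), (2 / 19) = -1, and (2 / 19)^2 = +1. Now have (3 / 19).
Both 3 ≡ 3 and 19 ≡ 3 (mod 4), so reciprocity gives (3 / 19) = -(19 / 3). Reduce: 19 ≡ 1 (mod 3). Now have -(1 / 3).
(1 / 3) = 1. Collecting the sign factors: -1.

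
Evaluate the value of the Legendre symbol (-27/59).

(-27/59)
  = (32/59)    [-27 ≡ 32 mod 59]
  = -(1/59)    [59 ≡ 3 mod 8 ⇒ (2/59)^5 = -1]
  = -1    [(1/59) = 1]

-1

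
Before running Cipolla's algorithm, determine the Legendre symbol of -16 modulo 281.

Pull out -1: (-16/281) = (-1/281)·(16/281). Since 281 ≡ 1 (mod 4), (-1/281) = +1. Now have (16/281).
Factor out 2: 16 = 2^4. Since 281 ≡ 1 (mod 8), (2/281) = +1, and (2/281)^4 = +1. Now have (1/281).
(1/281) = 1. Collecting the sign factors: 1.

1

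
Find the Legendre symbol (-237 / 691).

Reduce the numerator: -237 ≡ 454 (mod 691), so (-237 / 691) = (454 / 691).
Factor out 2: 454 = 2·227. Since 691 ≡ 3 (mod 8), (2 / 691) = -1. Now have -(227 / 691).
Both 227 ≡ 3 and 691 ≡ 3 (mod 4), so reciprocity gives (227 / 691) = -(691 / 227). Reduce: 691 ≡ 10 (mod 227). Now have (10 / 227).
Factor out 2: 10 = 2·5. Since 227 ≡ 3 (mod 8), (2 / 227) = -1. Now have -(5 / 227).
5 ≡ 1 (mod 4), so quadratic reciprocity gives (5 / 227) = (227 / 5). Reduce: 227 ≡ 2 (mod 5). Now have -(2 / 5).
Factor out 2: 2 = 2. Since 5 ≡ 5 (mod 8), (2 / 5) = -1. Now have (1 / 5).
(1 / 5) = 1. Collecting the sign factors: 1.

1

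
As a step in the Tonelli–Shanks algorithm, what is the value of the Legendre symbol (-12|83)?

(-12|83)
  = (71|83)    [-12 ≡ 71 mod 83]
  = -(83|71)    [QR: both ≡ 3 mod 4, sign flips]
  = -(12|71)    [83 ≡ 12 mod 71]
  = -(3|71)    [71 ≡ 7 mod 8 ⇒ (2|71)^2 = +1]
  = (71|3)    [QR: both ≡ 3 mod 4, sign flips]
  = (2|3)    [71 ≡ 2 mod 3]
  = -(1|3)    [3 ≡ 3 mod 8 ⇒ (2|3) = -1]
  = -1    [(1|3) = 1]

-1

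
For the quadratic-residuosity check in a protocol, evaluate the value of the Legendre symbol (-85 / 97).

(-85 / 97)
  = (85 / 97)    [97 ≡ 1 mod 4 ⇒ (-1 / 97) = +1]
  = (97 / 85)    [QR: 85 ≡ 1 mod 4, sign kept]
  = (12 / 85)    [97 ≡ 12 mod 85]
  = (3 / 85)    [85 ≡ 5 mod 8 ⇒ (2 / 85)^2 = +1]
  = (85 / 3)    [QR: 85 ≡ 1 mod 4, sign kept]
  = (1 / 3)    [85 ≡ 1 mod 3]
  = 1    [(1 / 3) = 1]

1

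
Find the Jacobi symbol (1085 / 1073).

-1

(1085 / 1073)
  = (12 / 1073)    [1085 ≡ 12 mod 1073]
  = (3 / 1073)    [1073 ≡ 1 mod 8 ⇒ (2 / 1073)^2 = +1]
  = (1073 / 3)    [QR: 1073 ≡ 1 mod 4, sign kept]
  = (2 / 3)    [1073 ≡ 2 mod 3]
  = -(1 / 3)    [3 ≡ 3 mod 8 ⇒ (2 / 3) = -1]
  = -1    [(1 / 3) = 1]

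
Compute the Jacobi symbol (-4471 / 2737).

(-4471 / 2737)
  = (1003 / 2737)    [-4471 ≡ 1003 mod 2737]
  = (2737 / 1003)    [QR: 2737 ≡ 1 mod 4, sign kept]
  = (731 / 1003)    [2737 ≡ 731 mod 1003]
  = -(1003 / 731)    [QR: both ≡ 3 mod 4, sign flips]
  = -(272 / 731)    [1003 ≡ 272 mod 731]
  = -(17 / 731)    [731 ≡ 3 mod 8 ⇒ (2 / 731)^4 = +1]
  = -(731 / 17)    [QR: 17 ≡ 1 mod 4, sign kept]
  = -(0 / 17)    [731 ≡ 0 mod 17]
  = 0    [numerator 0, gcd > 1]

0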